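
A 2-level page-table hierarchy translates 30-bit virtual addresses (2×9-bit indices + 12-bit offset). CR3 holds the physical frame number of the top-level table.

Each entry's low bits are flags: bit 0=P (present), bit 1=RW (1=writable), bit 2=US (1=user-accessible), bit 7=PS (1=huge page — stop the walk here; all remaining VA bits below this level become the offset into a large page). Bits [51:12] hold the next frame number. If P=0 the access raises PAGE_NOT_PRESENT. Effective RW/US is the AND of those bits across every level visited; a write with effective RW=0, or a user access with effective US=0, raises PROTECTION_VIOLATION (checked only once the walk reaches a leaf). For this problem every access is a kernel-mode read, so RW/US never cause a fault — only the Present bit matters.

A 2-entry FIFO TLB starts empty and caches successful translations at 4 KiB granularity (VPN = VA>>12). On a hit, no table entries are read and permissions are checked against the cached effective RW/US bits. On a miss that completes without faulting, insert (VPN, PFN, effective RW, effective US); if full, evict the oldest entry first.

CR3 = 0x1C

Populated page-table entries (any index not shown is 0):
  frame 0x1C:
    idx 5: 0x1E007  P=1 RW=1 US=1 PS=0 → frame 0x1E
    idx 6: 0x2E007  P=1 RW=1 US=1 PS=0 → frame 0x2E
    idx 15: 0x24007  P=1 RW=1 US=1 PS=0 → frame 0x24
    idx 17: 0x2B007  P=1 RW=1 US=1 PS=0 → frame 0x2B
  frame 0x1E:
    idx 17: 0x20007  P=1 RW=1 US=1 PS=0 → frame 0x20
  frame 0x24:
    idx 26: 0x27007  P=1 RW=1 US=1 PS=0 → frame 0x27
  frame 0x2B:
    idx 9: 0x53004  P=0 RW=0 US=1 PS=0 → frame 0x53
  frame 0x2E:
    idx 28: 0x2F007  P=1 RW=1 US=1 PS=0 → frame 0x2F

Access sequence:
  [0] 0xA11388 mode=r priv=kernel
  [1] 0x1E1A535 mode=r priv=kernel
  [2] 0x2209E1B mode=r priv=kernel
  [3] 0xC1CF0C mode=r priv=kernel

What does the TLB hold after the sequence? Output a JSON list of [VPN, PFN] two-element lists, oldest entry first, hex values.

Walk each access:
#0 VA=0xA11388 (r,kernel):
  [0] read 0x1C idx=5: raw=0x1E007 flags P=1 W=1 U=1 S=0
  [1] read 0x1E idx=17: raw=0x20007 flags P=1 W=1 U=1 S=0
  → PA=0x20388  (2 entries read)
#1 VA=0x1E1A535 (r,kernel):
  [0] read 0x1C idx=15: raw=0x24007 flags P=1 W=1 U=1 S=0
  [1] read 0x24 idx=26: raw=0x27007 flags P=1 W=1 U=1 S=0
  → PA=0x27535  (2 entries read)
#2 VA=0x2209E1B (r,kernel):
  [0] read 0x1C idx=17: raw=0x2B007 flags P=1 W=1 U=1 S=0
  [1] read 0x2B idx=9: raw=0x53004 flags P=0 W=0 U=1 S=0
  ⇒ fault: PAGE_NOT_PRESENT  — 2 lookups
#3 VA=0xC1CF0C (r,kernel):
  [0] read 0x1C idx=6: raw=0x2E007 flags P=1 W=1 U=1 S=0
  [1] read 0x2E idx=28: raw=0x2F007 flags P=1 W=1 U=1 S=0
  → PA=0x2FF0C  (2 entries read)

TLB: [["0x1E1A", "0x27"], ["0xC1C", "0x2F"]]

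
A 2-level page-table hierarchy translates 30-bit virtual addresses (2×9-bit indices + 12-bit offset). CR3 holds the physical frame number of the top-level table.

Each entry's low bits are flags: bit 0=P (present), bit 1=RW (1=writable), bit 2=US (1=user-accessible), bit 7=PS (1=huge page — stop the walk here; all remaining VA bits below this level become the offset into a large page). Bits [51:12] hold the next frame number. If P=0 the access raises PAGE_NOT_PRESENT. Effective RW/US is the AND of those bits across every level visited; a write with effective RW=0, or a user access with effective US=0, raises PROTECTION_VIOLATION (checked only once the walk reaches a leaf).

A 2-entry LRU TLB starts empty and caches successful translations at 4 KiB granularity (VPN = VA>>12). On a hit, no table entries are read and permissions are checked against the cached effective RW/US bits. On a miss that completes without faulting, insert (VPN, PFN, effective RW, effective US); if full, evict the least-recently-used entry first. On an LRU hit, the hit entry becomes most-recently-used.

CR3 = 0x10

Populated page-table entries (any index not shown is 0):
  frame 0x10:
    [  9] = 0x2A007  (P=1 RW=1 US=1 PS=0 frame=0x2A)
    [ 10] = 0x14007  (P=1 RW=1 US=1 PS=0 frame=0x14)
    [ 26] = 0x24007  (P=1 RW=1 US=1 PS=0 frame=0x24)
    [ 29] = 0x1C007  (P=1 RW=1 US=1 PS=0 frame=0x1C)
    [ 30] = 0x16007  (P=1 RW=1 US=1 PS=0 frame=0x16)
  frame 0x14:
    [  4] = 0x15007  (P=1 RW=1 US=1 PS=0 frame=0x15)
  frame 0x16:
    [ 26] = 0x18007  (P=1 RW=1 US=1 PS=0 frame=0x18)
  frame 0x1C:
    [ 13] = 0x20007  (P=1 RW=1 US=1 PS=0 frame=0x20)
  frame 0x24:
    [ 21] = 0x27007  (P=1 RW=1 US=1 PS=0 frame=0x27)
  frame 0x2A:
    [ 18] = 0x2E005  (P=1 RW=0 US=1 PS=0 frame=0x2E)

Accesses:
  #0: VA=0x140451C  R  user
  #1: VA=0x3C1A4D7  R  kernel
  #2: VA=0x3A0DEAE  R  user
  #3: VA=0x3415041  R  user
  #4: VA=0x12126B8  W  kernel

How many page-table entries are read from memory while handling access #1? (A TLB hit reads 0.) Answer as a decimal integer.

Walk each access:
#0 VA=0x140451C (r,user):
  [0] read 0x10 idx=10: raw=0x14007 flags P=1 W=1 U=1 S=0
  [1] read 0x14 idx=4: raw=0x15007 flags P=1 W=1 U=1 S=0
  ⇒ phys 0x1551C  [2 reads]
#1 VA=0x3C1A4D7 (r,kernel):
  [0] read 0x10 idx=30: raw=0x16007 flags P=1 W=1 U=1 S=0
  [1] read 0x16 idx=26: raw=0x18007 flags P=1 W=1 U=1 S=0
  ⇒ phys 0x184D7  [2 reads]
#2 VA=0x3A0DEAE (r,user):
  [0] read 0x10 idx=29: raw=0x1C007 flags P=1 W=1 U=1 S=0
  [1] read 0x1C idx=13: raw=0x20007 flags P=1 W=1 U=1 S=0
  ⇒ phys 0x20EAE  [2 reads]
#3 VA=0x3415041 (r,user):
  [0] read 0x10 idx=26: raw=0x24007 flags P=1 W=1 U=1 S=0
  [1] read 0x24 idx=21: raw=0x27007 flags P=1 W=1 U=1 S=0
  ⇒ phys 0x27041  [2 reads]
#4 VA=0x12126B8 (w,kernel):
  [0] read 0x10 idx=9: raw=0x2A007 flags P=1 W=1 U=1 S=0
  [1] read 0x2A idx=18: raw=0x2E005 flags P=1 W=0 U=1 S=0
  → PROTECTION_VIOLATION  (2 entries read)

Entries read for #1: 2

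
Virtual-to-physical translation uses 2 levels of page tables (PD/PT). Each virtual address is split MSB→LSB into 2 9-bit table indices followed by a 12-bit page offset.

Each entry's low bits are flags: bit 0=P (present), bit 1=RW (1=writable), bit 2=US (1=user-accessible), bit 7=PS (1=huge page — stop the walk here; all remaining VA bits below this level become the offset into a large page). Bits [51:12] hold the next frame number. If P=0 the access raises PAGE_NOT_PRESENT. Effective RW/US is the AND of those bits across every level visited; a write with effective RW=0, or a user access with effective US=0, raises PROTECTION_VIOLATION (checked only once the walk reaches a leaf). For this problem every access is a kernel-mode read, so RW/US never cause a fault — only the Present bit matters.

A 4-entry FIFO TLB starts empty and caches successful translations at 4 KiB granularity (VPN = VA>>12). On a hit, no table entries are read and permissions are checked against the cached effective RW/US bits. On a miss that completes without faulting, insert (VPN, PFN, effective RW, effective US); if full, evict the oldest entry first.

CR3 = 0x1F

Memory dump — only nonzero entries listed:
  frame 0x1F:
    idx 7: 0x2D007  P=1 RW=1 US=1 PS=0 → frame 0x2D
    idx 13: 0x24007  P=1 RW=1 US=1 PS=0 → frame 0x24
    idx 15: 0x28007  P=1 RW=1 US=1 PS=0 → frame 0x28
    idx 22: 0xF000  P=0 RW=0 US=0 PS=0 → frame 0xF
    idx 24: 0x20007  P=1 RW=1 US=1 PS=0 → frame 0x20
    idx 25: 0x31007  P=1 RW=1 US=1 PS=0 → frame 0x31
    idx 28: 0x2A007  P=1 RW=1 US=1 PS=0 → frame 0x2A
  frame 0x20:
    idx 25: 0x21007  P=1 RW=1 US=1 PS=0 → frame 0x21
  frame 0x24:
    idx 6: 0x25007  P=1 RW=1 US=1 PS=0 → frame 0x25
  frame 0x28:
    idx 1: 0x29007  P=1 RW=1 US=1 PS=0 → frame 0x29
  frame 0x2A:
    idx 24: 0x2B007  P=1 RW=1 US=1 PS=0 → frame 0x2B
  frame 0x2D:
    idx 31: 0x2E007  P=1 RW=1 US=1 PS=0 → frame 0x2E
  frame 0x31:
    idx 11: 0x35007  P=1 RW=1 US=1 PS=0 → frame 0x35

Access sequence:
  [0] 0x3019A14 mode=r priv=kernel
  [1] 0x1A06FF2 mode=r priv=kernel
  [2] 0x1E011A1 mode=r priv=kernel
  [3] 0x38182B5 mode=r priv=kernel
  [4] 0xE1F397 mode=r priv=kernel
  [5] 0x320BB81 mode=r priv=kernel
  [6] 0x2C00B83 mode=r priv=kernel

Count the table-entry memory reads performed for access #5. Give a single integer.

Walk each access:
#0 VA=0x3019A14 (r,kernel):
  lvl0: tbl 0x1F, slot 24 ⇒ 0x20007 (P1/RW1/US1/PS0)
  lvl1: tbl 0x20, slot 25 ⇒ 0x21007 (P1/RW1/US1/PS0)
  ⇒ phys 0x21A14  [2 reads]
#1 VA=0x1A06FF2 (r,kernel):
  lvl0: tbl 0x1F, slot 13 ⇒ 0x24007 (P1/RW1/US1/PS0)
  lvl1: tbl 0x24, slot 6 ⇒ 0x25007 (P1/RW1/US1/PS0)
  ⇒ phys 0x25FF2  [2 reads]
#2 VA=0x1E011A1 (r,kernel):
  lvl0: tbl 0x1F, slot 15 ⇒ 0x28007 (P1/RW1/US1/PS0)
  lvl1: tbl 0x28, slot 1 ⇒ 0x29007 (P1/RW1/US1/PS0)
  ⇒ phys 0x291A1  [2 reads]
#3 VA=0x38182B5 (r,kernel):
  lvl0: tbl 0x1F, slot 28 ⇒ 0x2A007 (P1/RW1/US1/PS0)
  lvl1: tbl 0x2A, slot 24 ⇒ 0x2B007 (P1/RW1/US1/PS0)
  ⇒ phys 0x2B2B5  [2 reads]
#4 VA=0xE1F397 (r,kernel):
  lvl0: tbl 0x1F, slot 7 ⇒ 0x2D007 (P1/RW1/US1/PS0)
  lvl1: tbl 0x2D, slot 31 ⇒ 0x2E007 (P1/RW1/US1/PS0)
  ⇒ phys 0x2E397  [2 reads]
#5 VA=0x320BB81 (r,kernel):
  lvl0: tbl 0x1F, slot 25 ⇒ 0x31007 (P1/RW1/US1/PS0)
  lvl1: tbl 0x31, slot 11 ⇒ 0x35007 (P1/RW1/US1/PS0)
  ⇒ phys 0x35B81  [2 reads]
#6 VA=0x2C00B83 (r,kernel):
  lvl0: tbl 0x1F, slot 22 ⇒ 0xF000 (P0/RW0/US0/PS0)
  ✗ PAGE_NOT_PRESENT  [1 reads]

Entries read for #5: 2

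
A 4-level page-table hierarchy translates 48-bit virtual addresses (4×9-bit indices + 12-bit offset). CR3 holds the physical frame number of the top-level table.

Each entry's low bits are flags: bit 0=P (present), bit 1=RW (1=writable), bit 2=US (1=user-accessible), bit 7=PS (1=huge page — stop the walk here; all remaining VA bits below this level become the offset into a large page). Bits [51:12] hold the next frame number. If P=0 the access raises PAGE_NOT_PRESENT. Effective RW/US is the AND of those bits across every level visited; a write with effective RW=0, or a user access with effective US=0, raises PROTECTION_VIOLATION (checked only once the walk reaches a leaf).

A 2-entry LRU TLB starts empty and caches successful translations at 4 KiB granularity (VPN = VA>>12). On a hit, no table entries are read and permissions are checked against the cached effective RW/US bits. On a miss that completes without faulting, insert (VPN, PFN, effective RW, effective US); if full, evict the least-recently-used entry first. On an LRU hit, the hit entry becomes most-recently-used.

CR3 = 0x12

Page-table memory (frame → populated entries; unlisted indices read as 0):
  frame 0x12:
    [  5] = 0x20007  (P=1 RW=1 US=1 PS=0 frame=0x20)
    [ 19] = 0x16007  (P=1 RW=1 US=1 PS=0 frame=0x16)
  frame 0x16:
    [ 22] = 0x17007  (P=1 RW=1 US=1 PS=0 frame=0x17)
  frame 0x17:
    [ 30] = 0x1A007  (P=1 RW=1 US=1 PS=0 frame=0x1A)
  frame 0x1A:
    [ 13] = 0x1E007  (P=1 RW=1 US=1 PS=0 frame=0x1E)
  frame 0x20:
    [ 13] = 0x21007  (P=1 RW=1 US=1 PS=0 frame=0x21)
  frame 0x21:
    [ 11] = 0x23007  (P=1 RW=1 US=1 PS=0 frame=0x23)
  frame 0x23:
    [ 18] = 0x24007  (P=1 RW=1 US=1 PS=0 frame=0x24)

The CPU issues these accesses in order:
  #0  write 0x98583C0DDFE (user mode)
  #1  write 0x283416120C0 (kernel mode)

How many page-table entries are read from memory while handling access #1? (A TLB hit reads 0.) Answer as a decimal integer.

Walk each access:
#0 VA=0x98583C0DDFE (w,user):
  L0 @0x12[19] → 0x16007  P=1,RW=1,US=1,PS=0
  L1 @0x16[22] → 0x17007  P=1,RW=1,US=1,PS=0
  L2 @0x17[30] → 0x1A007  P=1,RW=1,US=1,PS=0
  L3 @0x1A[13] → 0x1E007  P=1,RW=1,US=1,PS=0
  ⇒ phys 0x1EDFE  [4 reads]
#1 VA=0x283416120C0 (w,kernel):
  L0 @0x12[5] → 0x20007  P=1,RW=1,US=1,PS=0
  L1 @0x20[13] → 0x21007  P=1,RW=1,US=1,PS=0
  L2 @0x21[11] → 0x23007  P=1,RW=1,US=1,PS=0
  L3 @0x23[18] → 0x24007  P=1,RW=1,US=1,PS=0
  ⇒ phys 0x240C0  [4 reads]

Entries read for #1: 4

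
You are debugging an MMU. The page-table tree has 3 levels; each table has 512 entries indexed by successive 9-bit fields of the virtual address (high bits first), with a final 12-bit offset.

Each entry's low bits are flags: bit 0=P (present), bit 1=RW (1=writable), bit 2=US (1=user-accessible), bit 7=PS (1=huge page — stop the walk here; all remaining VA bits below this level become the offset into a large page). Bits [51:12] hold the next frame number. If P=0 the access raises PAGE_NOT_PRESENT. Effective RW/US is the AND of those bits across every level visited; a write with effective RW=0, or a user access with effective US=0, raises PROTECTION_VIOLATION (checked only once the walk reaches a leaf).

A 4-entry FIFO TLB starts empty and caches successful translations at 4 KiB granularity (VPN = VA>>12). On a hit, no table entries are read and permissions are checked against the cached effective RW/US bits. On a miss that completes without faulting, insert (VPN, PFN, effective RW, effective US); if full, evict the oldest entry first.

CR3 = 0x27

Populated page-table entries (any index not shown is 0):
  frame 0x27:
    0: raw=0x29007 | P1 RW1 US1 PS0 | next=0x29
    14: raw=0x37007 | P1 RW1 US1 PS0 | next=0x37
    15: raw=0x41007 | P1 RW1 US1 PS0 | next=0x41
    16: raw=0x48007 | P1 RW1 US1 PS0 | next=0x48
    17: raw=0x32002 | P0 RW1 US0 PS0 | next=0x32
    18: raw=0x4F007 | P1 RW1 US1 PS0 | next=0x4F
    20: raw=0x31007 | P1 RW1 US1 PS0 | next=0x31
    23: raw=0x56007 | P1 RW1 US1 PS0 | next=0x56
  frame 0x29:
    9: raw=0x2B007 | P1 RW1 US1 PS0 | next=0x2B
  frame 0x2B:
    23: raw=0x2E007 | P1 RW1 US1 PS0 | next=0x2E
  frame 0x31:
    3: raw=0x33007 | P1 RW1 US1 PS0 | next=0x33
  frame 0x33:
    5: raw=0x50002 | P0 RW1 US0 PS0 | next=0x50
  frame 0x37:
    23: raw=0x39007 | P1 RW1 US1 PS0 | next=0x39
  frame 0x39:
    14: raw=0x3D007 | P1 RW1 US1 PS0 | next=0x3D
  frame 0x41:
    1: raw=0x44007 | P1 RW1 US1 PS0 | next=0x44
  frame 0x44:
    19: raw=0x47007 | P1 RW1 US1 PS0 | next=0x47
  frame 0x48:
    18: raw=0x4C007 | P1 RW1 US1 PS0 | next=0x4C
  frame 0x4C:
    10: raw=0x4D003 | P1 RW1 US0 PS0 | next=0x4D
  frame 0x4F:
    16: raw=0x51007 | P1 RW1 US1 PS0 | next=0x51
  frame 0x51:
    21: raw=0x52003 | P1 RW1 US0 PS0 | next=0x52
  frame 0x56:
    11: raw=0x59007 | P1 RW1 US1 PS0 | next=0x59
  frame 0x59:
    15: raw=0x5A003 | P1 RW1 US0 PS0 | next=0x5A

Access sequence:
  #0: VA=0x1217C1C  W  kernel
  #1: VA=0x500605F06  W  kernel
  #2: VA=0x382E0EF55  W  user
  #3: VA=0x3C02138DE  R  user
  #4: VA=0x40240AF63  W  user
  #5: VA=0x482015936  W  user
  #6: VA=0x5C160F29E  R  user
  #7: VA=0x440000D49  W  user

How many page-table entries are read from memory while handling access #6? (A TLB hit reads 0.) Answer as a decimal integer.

Per-access translation:
#0 VA=0x1217C1C (w,kernel):
  L0: frame=0x27 idx=0 entry=0x29007 [P=1 RW=1 US=1 PS=0]
  L1: frame=0x29 idx=9 entry=0x2B007 [P=1 RW=1 US=1 PS=0]
  L2: frame=0x2B idx=23 entry=0x2E007 [P=1 RW=1 US=1 PS=0]
  ✓ 0x2EC1C  — 3 lookups
#1 VA=0x500605F06 (w,kernel):
  L0: frame=0x27 idx=20 entry=0x31007 [P=1 RW=1 US=1 PS=0]
  L1: frame=0x31 idx=3 entry=0x33007 [P=1 RW=1 US=1 PS=0]
  L2: frame=0x33 idx=5 entry=0x50002 [P=0 RW=1 US=0 PS=0]
  ✗ PAGE_NOT_PRESENT  [3 reads]
#2 VA=0x382E0EF55 (w,user):
  L0: frame=0x27 idx=14 entry=0x37007 [P=1 RW=1 US=1 PS=0]
  L1: frame=0x37 idx=23 entry=0x39007 [P=1 RW=1 US=1 PS=0]
  L2: frame=0x39 idx=14 entry=0x3D007 [P=1 RW=1 US=1 PS=0]
  ✓ 0x3DF55  — 3 lookups
#3 VA=0x3C02138DE (r,user):
  L0: frame=0x27 idx=15 entry=0x41007 [P=1 RW=1 US=1 PS=0]
  L1: frame=0x41 idx=1 entry=0x44007 [P=1 RW=1 US=1 PS=0]
  L2: frame=0x44 idx=19 entry=0x47007 [P=1 RW=1 US=1 PS=0]
  ✓ 0x478DE  — 3 lookups
#4 VA=0x40240AF63 (w,user):
  L0: frame=0x27 idx=16 entry=0x48007 [P=1 RW=1 US=1 PS=0]
  L1: frame=0x48 idx=18 entry=0x4C007 [P=1 RW=1 US=1 PS=0]
  L2: frame=0x4C idx=10 entry=0x4D003 [P=1 RW=1 US=0 PS=0]
  ✗ PROTECTION_VIOLATION  [3 reads]
#5 VA=0x482015936 (w,user):
  L0: frame=0x27 idx=18 entry=0x4F007 [P=1 RW=1 US=1 PS=0]
  L1: frame=0x4F idx=16 entry=0x51007 [P=1 RW=1 US=1 PS=0]
  L2: frame=0x51 idx=21 entry=0x52003 [P=1 RW=1 US=0 PS=0]
  ✗ PROTECTION_VIOLATION  [3 reads]
#6 VA=0x5C160F29E (r,user):
  L0: frame=0x27 idx=23 entry=0x56007 [P=1 RW=1 US=1 PS=0]
  L1: frame=0x56 idx=11 entry=0x59007 [P=1 RW=1 US=1 PS=0]
  L2: frame=0x59 idx=15 entry=0x5A003 [P=1 RW=1 US=0 PS=0]
  ✗ PROTECTION_VIOLATION  [3 reads]
#7 VA=0x440000D49 (w,user):
  L0: frame=0x27 idx=17 entry=0x32002 [P=0 RW=1 US=0 PS=0]
  ✗ PAGE_NOT_PRESENT  [1 reads]

Entries read for #6: 3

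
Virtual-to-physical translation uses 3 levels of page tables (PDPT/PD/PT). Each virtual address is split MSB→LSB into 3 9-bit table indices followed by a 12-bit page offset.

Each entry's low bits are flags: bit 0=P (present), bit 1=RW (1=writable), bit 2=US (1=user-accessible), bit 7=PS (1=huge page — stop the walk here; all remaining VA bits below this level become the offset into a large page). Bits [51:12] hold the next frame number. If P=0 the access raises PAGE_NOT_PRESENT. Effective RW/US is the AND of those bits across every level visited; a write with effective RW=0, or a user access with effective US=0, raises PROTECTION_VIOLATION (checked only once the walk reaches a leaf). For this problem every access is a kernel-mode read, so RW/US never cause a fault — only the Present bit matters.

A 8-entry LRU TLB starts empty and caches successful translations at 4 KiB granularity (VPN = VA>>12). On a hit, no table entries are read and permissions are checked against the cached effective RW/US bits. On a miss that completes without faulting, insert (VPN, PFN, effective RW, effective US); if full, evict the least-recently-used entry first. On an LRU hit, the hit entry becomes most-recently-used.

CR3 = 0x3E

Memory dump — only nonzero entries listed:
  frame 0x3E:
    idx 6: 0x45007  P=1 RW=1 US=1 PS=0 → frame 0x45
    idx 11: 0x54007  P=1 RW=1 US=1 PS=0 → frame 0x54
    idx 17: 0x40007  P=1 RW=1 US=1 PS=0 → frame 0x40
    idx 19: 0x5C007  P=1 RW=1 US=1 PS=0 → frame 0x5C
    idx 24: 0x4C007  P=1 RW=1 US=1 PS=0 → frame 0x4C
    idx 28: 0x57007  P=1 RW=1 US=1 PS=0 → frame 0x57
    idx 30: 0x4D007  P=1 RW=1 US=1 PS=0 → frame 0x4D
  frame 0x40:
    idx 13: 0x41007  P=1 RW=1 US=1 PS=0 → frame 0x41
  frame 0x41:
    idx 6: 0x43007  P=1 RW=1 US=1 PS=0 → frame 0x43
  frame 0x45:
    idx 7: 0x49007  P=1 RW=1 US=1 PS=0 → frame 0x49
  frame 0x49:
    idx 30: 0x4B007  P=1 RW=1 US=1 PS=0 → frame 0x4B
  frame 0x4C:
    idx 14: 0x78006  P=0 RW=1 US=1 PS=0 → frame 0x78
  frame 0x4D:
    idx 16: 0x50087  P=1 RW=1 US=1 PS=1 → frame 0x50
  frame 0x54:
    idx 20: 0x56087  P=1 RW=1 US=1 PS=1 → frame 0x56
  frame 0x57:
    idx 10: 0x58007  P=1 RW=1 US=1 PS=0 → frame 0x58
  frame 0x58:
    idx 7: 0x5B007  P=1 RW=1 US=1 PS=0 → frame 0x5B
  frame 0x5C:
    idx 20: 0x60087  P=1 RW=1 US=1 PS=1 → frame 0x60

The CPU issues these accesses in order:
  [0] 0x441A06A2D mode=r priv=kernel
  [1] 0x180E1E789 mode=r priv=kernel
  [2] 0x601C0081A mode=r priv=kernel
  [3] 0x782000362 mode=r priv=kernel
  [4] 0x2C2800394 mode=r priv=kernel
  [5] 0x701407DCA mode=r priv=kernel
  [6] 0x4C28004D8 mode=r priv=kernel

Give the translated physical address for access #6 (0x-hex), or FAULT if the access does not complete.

Walk each access:
#0 VA=0x441A06A2D (r,kernel):
  lvl0: tbl 0x3E, slot 17 ⇒ 0x40007 (P1/RW1/US1/PS0)
  lvl1: tbl 0x40, slot 13 ⇒ 0x41007 (P1/RW1/US1/PS0)
  lvl2: tbl 0x41, slot 6 ⇒ 0x43007 (P1/RW1/US1/PS0)
  ⇒ phys 0x43A2D  [3 reads]
#1 VA=0x180E1E789 (r,kernel):
  lvl0: tbl 0x3E, slot 6 ⇒ 0x45007 (P1/RW1/US1/PS0)
  lvl1: tbl 0x45, slot 7 ⇒ 0x49007 (P1/RW1/US1/PS0)
  lvl2: tbl 0x49, slot 30 ⇒ 0x4B007 (P1/RW1/US1/PS0)
  ⇒ phys 0x4B789  [3 reads]
#2 VA=0x601C0081A (r,kernel):
  lvl0: tbl 0x3E, slot 24 ⇒ 0x4C007 (P1/RW1/US1/PS0)
  lvl1: tbl 0x4C, slot 14 ⇒ 0x78006 (P0/RW1/US1/PS0)
  ⇒ fault: PAGE_NOT_PRESENT  — 2 lookups
#3 VA=0x782000362 (r,kernel):
  lvl0: tbl 0x3E, slot 30 ⇒ 0x4D007 (P1/RW1/US1/PS0)
  lvl1: tbl 0x4D, slot 16 ⇒ 0x50087 (P1/RW1/US1/PS1)
  ⇒ phys 0x50362 (huge @L1)  [2 reads]
#4 VA=0x2C2800394 (r,kernel):
  lvl0: tbl 0x3E, slot 11 ⇒ 0x54007 (P1/RW1/US1/PS0)
  lvl1: tbl 0x54, slot 20 ⇒ 0x56087 (P1/RW1/US1/PS1)
  ⇒ phys 0x56394 (huge @L1)  [2 reads]
#5 VA=0x701407DCA (r,kernel):
  lvl0: tbl 0x3E, slot 28 ⇒ 0x57007 (P1/RW1/US1/PS0)
  lvl1: tbl 0x57, slot 10 ⇒ 0x58007 (P1/RW1/US1/PS0)
  lvl2: tbl 0x58, slot 7 ⇒ 0x5B007 (P1/RW1/US1/PS0)
  ⇒ phys 0x5BDCA  [3 reads]
#6 VA=0x4C28004D8 (r,kernel):
  lvl0: tbl 0x3E, slot 19 ⇒ 0x5C007 (P1/RW1/US1/PS0)
  lvl1: tbl 0x5C, slot 20 ⇒ 0x60087 (P1/RW1/US1/PS1)
  ⇒ phys 0x604D8 (huge @L1)  [2 reads]

Access #6 PA: 0x604D8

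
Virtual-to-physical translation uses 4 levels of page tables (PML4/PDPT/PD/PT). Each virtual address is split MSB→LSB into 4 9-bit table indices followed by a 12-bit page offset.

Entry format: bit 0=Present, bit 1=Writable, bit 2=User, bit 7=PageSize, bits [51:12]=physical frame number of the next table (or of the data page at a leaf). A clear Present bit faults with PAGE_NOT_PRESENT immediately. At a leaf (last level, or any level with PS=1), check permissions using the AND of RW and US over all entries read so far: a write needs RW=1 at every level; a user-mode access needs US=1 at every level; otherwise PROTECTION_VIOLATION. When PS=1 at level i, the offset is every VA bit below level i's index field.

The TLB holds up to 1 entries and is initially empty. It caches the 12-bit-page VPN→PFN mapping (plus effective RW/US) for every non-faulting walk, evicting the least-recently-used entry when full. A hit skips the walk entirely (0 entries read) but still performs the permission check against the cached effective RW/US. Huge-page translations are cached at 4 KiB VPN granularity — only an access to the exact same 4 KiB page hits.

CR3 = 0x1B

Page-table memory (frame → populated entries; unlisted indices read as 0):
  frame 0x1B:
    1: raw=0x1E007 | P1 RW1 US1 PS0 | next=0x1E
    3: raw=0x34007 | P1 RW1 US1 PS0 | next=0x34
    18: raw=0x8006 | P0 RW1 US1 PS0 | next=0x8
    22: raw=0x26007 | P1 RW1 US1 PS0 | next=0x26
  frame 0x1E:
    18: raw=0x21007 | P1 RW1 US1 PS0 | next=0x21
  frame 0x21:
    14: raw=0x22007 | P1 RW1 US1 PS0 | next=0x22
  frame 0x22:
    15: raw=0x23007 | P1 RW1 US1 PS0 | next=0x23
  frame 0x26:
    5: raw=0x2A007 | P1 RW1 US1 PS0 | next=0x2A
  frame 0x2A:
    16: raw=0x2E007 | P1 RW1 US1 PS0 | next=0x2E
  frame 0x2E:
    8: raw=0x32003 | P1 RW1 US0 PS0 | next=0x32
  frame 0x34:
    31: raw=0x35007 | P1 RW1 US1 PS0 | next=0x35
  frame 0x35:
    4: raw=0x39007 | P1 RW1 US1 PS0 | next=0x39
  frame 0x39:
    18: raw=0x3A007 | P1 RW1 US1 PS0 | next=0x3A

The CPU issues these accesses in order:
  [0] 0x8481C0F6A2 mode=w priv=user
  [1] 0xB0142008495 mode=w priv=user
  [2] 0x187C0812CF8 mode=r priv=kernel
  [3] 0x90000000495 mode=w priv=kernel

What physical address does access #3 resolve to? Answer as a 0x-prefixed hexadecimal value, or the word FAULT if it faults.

Per-access translation:
#0 VA=0x8481C0F6A2 (w,user):
  [0] read 0x1B idx=1: raw=0x1E007 flags P=1 W=1 U=1 S=0
  [1] read 0x1E idx=18: raw=0x21007 flags P=1 W=1 U=1 S=0
  [2] read 0x21 idx=14: raw=0x22007 flags P=1 W=1 U=1 S=0
  [3] read 0x22 idx=15: raw=0x23007 flags P=1 W=1 U=1 S=0
  ⇒ phys 0x236A2  [4 reads]
#1 VA=0xB0142008495 (w,user):
  [0] read 0x1B idx=22: raw=0x26007 flags P=1 W=1 U=1 S=0
  [1] read 0x26 idx=5: raw=0x2A007 flags P=1 W=1 U=1 S=0
  [2] read 0x2A idx=16: raw=0x2E007 flags P=1 W=1 U=1 S=0
  [3] read 0x2E idx=8: raw=0x32003 flags P=1 W=1 U=0 S=0
  ✗ PROTECTION_VIOLATION  [4 reads]
#2 VA=0x187C0812CF8 (r,kernel):
  [0] read 0x1B idx=3: raw=0x34007 flags P=1 W=1 U=1 S=0
  [1] read 0x34 idx=31: raw=0x35007 flags P=1 W=1 U=1 S=0
  [2] read 0x35 idx=4: raw=0x39007 flags P=1 W=1 U=1 S=0
  [3] read 0x39 idx=18: raw=0x3A007 flags P=1 W=1 U=1 S=0
  ⇒ phys 0x3ACF8  [4 reads]
#3 VA=0x90000000495 (w,kernel):
  [0] read 0x1B idx=18: raw=0x8006 flags P=0 W=1 U=1 S=0
  ✗ PAGE_NOT_PRESENT  [1 reads]

Access #3 PA: FAULT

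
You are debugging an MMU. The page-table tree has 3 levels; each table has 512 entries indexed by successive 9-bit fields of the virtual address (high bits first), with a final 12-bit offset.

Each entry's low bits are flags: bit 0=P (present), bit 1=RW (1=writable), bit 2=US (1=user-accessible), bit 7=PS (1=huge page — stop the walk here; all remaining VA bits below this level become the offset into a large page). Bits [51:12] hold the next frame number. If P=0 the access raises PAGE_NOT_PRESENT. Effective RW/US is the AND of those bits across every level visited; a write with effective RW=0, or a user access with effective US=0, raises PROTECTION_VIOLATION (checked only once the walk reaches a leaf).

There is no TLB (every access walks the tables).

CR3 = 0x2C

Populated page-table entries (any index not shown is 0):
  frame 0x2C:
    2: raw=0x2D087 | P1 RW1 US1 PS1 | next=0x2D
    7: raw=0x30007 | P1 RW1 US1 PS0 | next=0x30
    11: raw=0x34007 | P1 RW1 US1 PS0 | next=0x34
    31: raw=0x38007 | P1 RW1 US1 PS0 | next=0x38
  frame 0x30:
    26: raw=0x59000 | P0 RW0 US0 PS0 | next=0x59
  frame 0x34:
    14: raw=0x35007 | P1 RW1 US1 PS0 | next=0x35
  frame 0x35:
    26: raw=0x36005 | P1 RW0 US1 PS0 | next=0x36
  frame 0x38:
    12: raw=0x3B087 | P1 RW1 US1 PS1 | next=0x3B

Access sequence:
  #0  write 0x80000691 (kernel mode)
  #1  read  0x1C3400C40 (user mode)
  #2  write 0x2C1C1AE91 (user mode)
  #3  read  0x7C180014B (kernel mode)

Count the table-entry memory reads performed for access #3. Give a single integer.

Per-access translation:
#0 VA=0x80000691 (w,kernel):
  L0: frame=0x2C idx=2 entry=0x2D087 [P=1 RW=1 US=1 PS=1]
  ⇒ phys 0x2D691 (huge @L0)  [1 reads]
#1 VA=0x1C3400C40 (r,user):
  L0: frame=0x2C idx=7 entry=0x30007 [P=1 RW=1 US=1 PS=0]
  L1: frame=0x30 idx=26 entry=0x59000 [P=0 RW=0 US=0 PS=0]
  ⇒ fault: PAGE_NOT_PRESENT  — 2 lookups
#2 VA=0x2C1C1AE91 (w,user):
  L0: frame=0x2C idx=11 entry=0x34007 [P=1 RW=1 US=1 PS=0]
  L1: frame=0x34 idx=14 entry=0x35007 [P=1 RW=1 US=1 PS=0]
  L2: frame=0x35 idx=26 entry=0x36005 [P=1 RW=0 US=1 PS=0]
  ⇒ fault: PROTECTION_VIOLATION  — 3 lookups
#3 VA=0x7C180014B (r,kernel):
  L0: frame=0x2C idx=31 entry=0x38007 [P=1 RW=1 US=1 PS=0]
  L1: frame=0x38 idx=12 entry=0x3B087 [P=1 RW=1 US=1 PS=1]
  ⇒ phys 0x3B14B (huge @L1)  [2 reads]

Entries read for #3: 2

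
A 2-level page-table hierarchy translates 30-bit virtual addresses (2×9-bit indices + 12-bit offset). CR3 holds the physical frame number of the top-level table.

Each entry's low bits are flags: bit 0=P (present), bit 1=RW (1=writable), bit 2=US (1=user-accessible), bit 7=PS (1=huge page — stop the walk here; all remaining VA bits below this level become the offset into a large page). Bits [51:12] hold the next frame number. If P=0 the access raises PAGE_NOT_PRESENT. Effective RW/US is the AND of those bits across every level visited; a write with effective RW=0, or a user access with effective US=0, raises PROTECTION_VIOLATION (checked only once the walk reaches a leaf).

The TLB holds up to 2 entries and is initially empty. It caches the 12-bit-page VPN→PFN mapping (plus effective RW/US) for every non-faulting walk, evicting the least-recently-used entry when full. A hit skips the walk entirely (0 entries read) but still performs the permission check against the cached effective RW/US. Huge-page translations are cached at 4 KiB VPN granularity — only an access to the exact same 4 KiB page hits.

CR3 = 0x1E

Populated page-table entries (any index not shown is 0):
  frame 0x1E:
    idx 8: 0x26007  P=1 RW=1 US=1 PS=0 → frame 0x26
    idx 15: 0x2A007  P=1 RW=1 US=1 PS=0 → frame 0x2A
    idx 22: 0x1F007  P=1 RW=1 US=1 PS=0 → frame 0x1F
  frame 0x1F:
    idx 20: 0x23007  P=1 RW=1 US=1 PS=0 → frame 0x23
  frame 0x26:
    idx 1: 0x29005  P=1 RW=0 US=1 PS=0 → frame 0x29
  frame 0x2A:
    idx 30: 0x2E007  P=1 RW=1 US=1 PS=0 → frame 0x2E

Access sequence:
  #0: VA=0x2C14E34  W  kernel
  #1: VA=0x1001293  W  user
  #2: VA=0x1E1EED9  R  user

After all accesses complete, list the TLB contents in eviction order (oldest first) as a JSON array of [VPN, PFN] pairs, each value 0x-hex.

Per-access translation:
#0 VA=0x2C14E34 (w,kernel):
  [0] read 0x1E idx=22: raw=0x1F007 flags P=1 W=1 U=1 S=0
  [1] read 0x1F idx=20: raw=0x23007 flags P=1 W=1 U=1 S=0
  ⇒ phys 0x23E34  [2 reads]
#1 VA=0x1001293 (w,user):
  [0] read 0x1E idx=8: raw=0x26007 flags P=1 W=1 U=1 S=0
  [1] read 0x26 idx=1: raw=0x29005 flags P=1 W=0 U=1 S=0
  → PROTECTION_VIOLATION  (2 entries read)
#2 VA=0x1E1EED9 (r,user):
  [0] read 0x1E idx=15: raw=0x2A007 flags P=1 W=1 U=1 S=0
  [1] read 0x2A idx=30: raw=0x2E007 flags P=1 W=1 U=1 S=0
  ⇒ phys 0x2EED9  [2 reads]

TLB: [["0x2C14", "0x23"], ["0x1E1E", "0x2E"]]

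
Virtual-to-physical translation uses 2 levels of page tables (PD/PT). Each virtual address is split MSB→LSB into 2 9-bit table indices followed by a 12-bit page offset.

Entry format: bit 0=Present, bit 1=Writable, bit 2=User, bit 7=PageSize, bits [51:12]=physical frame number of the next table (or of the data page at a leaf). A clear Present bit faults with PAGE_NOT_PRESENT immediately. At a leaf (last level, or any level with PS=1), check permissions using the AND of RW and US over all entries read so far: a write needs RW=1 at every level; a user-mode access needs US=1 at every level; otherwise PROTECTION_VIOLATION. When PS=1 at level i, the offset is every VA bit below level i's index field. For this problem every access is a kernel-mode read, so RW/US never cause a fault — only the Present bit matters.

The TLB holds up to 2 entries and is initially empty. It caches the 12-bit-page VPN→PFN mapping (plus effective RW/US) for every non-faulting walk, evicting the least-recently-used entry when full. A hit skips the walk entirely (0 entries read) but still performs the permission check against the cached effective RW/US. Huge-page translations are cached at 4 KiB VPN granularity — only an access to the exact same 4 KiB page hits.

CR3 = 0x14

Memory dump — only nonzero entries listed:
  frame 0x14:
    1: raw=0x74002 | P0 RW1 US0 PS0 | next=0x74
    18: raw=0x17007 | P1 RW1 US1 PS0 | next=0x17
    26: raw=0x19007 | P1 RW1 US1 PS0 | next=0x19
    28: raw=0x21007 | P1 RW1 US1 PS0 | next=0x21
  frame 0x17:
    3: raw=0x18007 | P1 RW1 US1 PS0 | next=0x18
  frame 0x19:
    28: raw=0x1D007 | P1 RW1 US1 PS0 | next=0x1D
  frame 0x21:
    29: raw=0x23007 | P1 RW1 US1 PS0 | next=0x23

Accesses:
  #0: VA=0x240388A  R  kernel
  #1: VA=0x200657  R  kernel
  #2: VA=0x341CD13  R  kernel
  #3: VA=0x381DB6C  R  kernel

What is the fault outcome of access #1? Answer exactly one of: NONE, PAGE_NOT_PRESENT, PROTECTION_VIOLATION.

Walk each access:
#0 VA=0x240388A (r,kernel):
  L0 @0x14[18] → 0x17007  P=1,RW=1,US=1,PS=0
  L1 @0x17[3] → 0x18007  P=1,RW=1,US=1,PS=0
  ✓ 0x1888A  — 2 lookups
#1 VA=0x200657 (r,kernel):
  L0 @0x14[1] → 0x74002  P=0,RW=1,US=0,PS=0
  ✗ PAGE_NOT_PRESENT  [1 reads]
#2 VA=0x341CD13 (r,kernel):
  L0 @0x14[26] → 0x19007  P=1,RW=1,US=1,PS=0
  L1 @0x19[28] → 0x1D007  P=1,RW=1,US=1,PS=0
  ✓ 0x1DD13  — 2 lookups
#3 VA=0x381DB6C (r,kernel):
  L0 @0x14[28] → 0x21007  P=1,RW=1,US=1,PS=0
  L1 @0x21[29] → 0x23007  P=1,RW=1,US=1,PS=0
  ✓ 0x23B6C  — 2 lookups

Access #1 fault: PAGE_NOT_PRESENT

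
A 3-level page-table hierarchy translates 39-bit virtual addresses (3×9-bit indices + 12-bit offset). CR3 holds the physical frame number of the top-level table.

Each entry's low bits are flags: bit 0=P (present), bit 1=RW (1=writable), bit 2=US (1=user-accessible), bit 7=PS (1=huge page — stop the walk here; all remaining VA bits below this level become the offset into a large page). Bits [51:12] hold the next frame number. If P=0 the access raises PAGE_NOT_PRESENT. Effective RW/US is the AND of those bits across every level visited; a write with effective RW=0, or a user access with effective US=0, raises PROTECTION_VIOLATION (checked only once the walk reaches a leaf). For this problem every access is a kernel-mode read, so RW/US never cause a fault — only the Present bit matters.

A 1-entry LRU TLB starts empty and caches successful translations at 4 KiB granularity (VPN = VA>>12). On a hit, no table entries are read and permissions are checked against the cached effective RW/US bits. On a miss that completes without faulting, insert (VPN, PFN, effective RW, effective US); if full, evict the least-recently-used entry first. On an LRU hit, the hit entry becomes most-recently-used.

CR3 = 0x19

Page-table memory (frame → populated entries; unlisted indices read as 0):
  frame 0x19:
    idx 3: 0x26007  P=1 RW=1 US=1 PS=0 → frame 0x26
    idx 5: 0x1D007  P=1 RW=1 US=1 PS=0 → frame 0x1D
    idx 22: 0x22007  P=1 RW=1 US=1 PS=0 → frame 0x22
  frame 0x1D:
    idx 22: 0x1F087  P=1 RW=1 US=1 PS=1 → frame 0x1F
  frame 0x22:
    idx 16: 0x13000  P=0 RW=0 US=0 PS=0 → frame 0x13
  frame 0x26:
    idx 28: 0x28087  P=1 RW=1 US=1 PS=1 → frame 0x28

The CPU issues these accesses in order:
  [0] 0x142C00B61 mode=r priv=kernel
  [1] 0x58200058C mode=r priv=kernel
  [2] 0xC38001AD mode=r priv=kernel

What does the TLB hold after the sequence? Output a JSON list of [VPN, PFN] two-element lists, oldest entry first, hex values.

Walk each access:
#0 VA=0x142C00B61 (r,kernel):
  [0] read 0x19 idx=5: raw=0x1D007 flags P=1 W=1 U=1 S=0
  [1] read 0x1D idx=22: raw=0x1F087 flags P=1 W=1 U=1 S=1
  ✓ 0x1FB61 (huge @L1)  — 2 lookups
#1 VA=0x58200058C (r,kernel):
  [0] read 0x19 idx=22: raw=0x22007 flags P=1 W=1 U=1 S=0
  [1] read 0x22 idx=16: raw=0x13000 flags P=0 W=0 U=0 S=0
  ⇒ fault: PAGE_NOT_PRESENT  — 2 lookups
#2 VA=0xC38001AD (r,kernel):
  [0] read 0x19 idx=3: raw=0x26007 flags P=1 W=1 U=1 S=0
  [1] read 0x26 idx=28: raw=0x28087 flags P=1 W=1 U=1 S=1
  ✓ 0x281AD (huge @L1)  — 2 lookups

TLB: [["0xC3800", "0x28"]]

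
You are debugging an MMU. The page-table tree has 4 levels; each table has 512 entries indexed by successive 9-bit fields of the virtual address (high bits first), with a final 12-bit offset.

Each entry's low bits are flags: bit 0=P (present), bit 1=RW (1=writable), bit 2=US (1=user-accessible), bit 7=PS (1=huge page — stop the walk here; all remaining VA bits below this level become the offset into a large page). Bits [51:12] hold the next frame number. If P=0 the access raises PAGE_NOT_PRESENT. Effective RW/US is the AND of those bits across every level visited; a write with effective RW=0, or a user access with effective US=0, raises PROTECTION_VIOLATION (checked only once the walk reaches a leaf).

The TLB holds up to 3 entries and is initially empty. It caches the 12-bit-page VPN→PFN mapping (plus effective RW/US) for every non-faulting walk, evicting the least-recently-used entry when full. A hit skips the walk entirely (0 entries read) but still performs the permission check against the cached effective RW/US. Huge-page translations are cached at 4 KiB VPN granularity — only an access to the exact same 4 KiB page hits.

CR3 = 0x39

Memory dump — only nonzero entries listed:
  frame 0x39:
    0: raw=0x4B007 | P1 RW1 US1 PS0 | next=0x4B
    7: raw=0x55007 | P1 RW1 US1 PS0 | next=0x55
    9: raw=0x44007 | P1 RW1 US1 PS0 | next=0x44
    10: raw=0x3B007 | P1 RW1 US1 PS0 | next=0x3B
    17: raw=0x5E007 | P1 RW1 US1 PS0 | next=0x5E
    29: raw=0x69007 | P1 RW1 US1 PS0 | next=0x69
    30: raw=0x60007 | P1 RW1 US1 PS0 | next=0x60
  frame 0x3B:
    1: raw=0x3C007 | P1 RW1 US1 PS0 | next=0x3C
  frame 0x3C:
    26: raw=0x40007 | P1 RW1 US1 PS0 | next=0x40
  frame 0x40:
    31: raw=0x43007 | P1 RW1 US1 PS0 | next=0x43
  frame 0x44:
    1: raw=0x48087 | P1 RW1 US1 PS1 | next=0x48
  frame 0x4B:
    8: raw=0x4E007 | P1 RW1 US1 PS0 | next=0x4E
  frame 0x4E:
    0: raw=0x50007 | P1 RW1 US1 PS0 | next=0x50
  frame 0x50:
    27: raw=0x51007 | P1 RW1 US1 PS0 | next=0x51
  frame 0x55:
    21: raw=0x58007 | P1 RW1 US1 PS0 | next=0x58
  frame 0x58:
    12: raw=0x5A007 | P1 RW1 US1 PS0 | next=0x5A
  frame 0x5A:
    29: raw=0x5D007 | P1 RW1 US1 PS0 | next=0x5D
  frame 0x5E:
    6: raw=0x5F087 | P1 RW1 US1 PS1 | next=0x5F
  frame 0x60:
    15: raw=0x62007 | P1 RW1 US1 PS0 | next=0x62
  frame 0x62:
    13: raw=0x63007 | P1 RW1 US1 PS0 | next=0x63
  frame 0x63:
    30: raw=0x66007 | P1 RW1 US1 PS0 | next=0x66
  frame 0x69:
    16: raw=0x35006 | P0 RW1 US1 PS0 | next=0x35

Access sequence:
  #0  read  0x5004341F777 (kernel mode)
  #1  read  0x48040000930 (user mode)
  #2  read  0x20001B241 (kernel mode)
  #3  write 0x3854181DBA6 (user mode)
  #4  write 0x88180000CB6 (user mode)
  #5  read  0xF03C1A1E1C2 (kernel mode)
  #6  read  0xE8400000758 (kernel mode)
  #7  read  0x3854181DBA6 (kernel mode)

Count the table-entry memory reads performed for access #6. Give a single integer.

Per-access translation:
#0 VA=0x5004341F777 (r,kernel):
  lvl0: tbl 0x39, slot 10 ⇒ 0x3B007 (P1/RW1/US1/PS0)
  lvl1: tbl 0x3B, slot 1 ⇒ 0x3C007 (P1/RW1/US1/PS0)
  lvl2: tbl 0x3C, slot 26 ⇒ 0x40007 (P1/RW1/US1/PS0)
  lvl3: tbl 0x40, slot 31 ⇒ 0x43007 (P1/RW1/US1/PS0)
  → PA=0x43777  (4 entries read)
#1 VA=0x48040000930 (r,user):
  lvl0: tbl 0x39, slot 9 ⇒ 0x44007 (P1/RW1/US1/PS0)
  lvl1: tbl 0x44, slot 1 ⇒ 0x48087 (P1/RW1/US1/PS1)
  → PA=0x48930 (huge @L1)  (2 entries read)
#2 VA=0x20001B241 (r,kernel):
  lvl0: tbl 0x39, slot 0 ⇒ 0x4B007 (P1/RW1/US1/PS0)
  lvl1: tbl 0x4B, slot 8 ⇒ 0x4E007 (P1/RW1/US1/PS0)
  lvl2: tbl 0x4E, slot 0 ⇒ 0x50007 (P1/RW1/US1/PS0)
  lvl3: tbl 0x50, slot 27 ⇒ 0x51007 (P1/RW1/US1/PS0)
  → PA=0x51241  (4 entries read)
#3 VA=0x3854181DBA6 (w,user):
  lvl0: tbl 0x39, slot 7 ⇒ 0x55007 (P1/RW1/US1/PS0)
  lvl1: tbl 0x55, slot 21 ⇒ 0x58007 (P1/RW1/US1/PS0)
  lvl2: tbl 0x58, slot 12 ⇒ 0x5A007 (P1/RW1/US1/PS0)
  lvl3: tbl 0x5A, slot 29 ⇒ 0x5D007 (P1/RW1/US1/PS0)
  → PA=0x5DBA6  (4 entries read)
#4 VA=0x88180000CB6 (w,user):
  lvl0: tbl 0x39, slot 17 ⇒ 0x5E007 (P1/RW1/US1/PS0)
  lvl1: tbl 0x5E, slot 6 ⇒ 0x5F087 (P1/RW1/US1/PS1)
  → PA=0x5FCB6 (huge @L1)  (2 entries read)
#5 VA=0xF03C1A1E1C2 (r,kernel):
  lvl0: tbl 0x39, slot 30 ⇒ 0x60007 (P1/RW1/US1/PS0)
  lvl1: tbl 0x60, slot 15 ⇒ 0x62007 (P1/RW1/US1/PS0)
  lvl2: tbl 0x62, slot 13 ⇒ 0x63007 (P1/RW1/US1/PS0)
  lvl3: tbl 0x63, slot 30 ⇒ 0x66007 (P1/RW1/US1/PS0)
  → PA=0x661C2  (4 entries read)
#6 VA=0xE8400000758 (r,kernel):
  lvl0: tbl 0x39, slot 29 ⇒ 0x69007 (P1/RW1/US1/PS0)
  lvl1: tbl 0x69, slot 16 ⇒ 0x35006 (P0/RW1/US1/PS0)
  ⇒ fault: PAGE_NOT_PRESENT  — 2 lookups
#7 VA=0x3854181DBA6 (r,kernel):
  TLB hit vpn=0x3854181D → PA=0x5DBA6

Entries read for #6: 2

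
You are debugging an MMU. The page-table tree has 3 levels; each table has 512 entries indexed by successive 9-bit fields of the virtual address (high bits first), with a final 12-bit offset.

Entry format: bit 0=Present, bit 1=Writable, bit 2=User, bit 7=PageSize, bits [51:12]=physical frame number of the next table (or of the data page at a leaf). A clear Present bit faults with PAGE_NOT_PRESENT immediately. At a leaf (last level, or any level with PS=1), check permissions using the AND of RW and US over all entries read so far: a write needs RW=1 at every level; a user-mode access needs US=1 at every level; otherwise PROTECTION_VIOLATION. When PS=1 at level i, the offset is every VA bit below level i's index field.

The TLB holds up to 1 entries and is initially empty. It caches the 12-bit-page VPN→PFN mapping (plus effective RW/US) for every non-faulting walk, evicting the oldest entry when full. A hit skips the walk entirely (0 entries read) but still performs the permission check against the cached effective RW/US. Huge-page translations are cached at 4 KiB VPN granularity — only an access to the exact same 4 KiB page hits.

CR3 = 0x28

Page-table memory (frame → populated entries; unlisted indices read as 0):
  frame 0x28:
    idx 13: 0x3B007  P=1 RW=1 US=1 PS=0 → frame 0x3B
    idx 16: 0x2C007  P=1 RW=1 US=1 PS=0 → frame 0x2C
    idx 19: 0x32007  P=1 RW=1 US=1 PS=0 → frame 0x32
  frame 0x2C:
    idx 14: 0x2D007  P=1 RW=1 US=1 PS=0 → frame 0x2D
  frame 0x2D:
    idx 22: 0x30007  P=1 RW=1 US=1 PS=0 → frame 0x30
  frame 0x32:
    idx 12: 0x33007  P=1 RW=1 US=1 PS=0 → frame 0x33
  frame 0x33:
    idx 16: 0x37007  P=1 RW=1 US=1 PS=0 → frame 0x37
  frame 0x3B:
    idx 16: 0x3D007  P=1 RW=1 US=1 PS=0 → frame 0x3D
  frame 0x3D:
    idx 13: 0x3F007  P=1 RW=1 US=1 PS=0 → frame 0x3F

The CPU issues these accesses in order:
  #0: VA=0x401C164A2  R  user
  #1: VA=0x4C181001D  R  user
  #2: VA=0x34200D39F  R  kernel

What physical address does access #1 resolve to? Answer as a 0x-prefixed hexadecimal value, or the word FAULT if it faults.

Per-access translation:
#0 VA=0x401C164A2 (r,user):
  [0] read 0x28 idx=16: raw=0x2C007 flags P=1 W=1 U=1 S=0
  [1] read 0x2C idx=14: raw=0x2D007 flags P=1 W=1 U=1 S=0
  [2] read 0x2D idx=22: raw=0x30007 flags P=1 W=1 U=1 S=0
  ⇒ phys 0x304A2  [3 reads]
#1 VA=0x4C181001D (r,user):
  [0] read 0x28 idx=19: raw=0x32007 flags P=1 W=1 U=1 S=0
  [1] read 0x32 idx=12: raw=0x33007 flags P=1 W=1 U=1 S=0
  [2] read 0x33 idx=16: raw=0x37007 flags P=1 W=1 U=1 S=0
  ⇒ phys 0x3701D  [3 reads]
#2 VA=0x34200D39F (r,kernel):
  [0] read 0x28 idx=13: raw=0x3B007 flags P=1 W=1 U=1 S=0
  [1] read 0x3B idx=16: raw=0x3D007 flags P=1 W=1 U=1 S=0
  [2] read 0x3D idx=13: raw=0x3F007 flags P=1 W=1 U=1 S=0
  ⇒ phys 0x3F39F  [3 reads]

Access #1 PA: 0x3701D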